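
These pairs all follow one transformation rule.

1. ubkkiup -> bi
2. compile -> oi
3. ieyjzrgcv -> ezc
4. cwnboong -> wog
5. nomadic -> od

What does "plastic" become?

lt

What's happening: keep one character in every 3, starting at position 2 (positions 2nd, 5th, 8th, ...).
Applying that to "plastic" gives "lt".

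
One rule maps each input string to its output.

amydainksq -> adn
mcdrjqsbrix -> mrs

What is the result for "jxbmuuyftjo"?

The rule is to delete the last 3 characters, then keep one character in every 3, starting at position 1 (positions 1st, 4th, 7th, ...).
Applying both steps to "jxbmuuyftjo": "jxbmuuyf", then "jmy".

jmy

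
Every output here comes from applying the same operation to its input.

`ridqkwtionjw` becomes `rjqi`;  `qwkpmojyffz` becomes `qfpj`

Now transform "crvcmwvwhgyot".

cochv

Looking at the pairs, the operation is to take characters alternately from the front and the back (1st, last, 2nd, 2nd-last, ...), then keep one character in every 3, starting at position 1 (positions 1st, 4th, 7th, ...).
Starting from "crvcmwvwhgyot": after the first operation, "ctrovycgmhwwv"; after the second, "cochv".
(Check on "ridqkwtionjw": → "rwijdnqokiwt" → "rjqi" ✓)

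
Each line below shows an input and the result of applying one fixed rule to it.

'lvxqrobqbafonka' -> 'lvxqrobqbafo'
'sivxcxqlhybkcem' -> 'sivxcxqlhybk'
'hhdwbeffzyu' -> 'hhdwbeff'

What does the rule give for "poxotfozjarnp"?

poxotfozja

Rule — delete the last 3 characters.
"poxotfozjarnp" → "poxotfozja".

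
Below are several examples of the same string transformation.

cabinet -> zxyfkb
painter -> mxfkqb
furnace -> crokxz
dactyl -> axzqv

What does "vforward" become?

sclotxo

Looking at the pairs, the operation is to delete the last character, then shift every letter 3 places backward in the alphabet (wrapping around).
For "vforward", step one produces "vforwar"; step two turns that into "sclotxo".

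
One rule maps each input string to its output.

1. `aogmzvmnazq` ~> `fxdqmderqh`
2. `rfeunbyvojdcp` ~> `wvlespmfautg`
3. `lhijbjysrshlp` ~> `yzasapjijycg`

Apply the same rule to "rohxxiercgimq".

fyoozvitxzdh

In each case the input is transformed by: delete the first character, then shift every letter 9 places backward in the alphabet (wrapping around).
Starting from "rohxxiercgimq": after the first operation, "ohxxiercgimq"; after the second, "fyoozvitxzdh".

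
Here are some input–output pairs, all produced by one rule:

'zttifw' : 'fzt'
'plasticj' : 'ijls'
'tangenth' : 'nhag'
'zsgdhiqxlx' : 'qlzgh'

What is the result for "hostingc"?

ncot

Rule — swap the front and back halves of the string, then keep every other character starting from the second (positions 2nd, 4th, 6th, ...).
"hostingc" → "ingchost" → "ncot".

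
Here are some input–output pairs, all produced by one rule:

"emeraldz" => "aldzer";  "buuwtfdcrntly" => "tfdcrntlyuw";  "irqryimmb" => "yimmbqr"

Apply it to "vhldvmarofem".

vmarofemld

Looking at the pairs, the operation is to delete the first 2 characters, then move the first 2 characters to the end (rotate left by 2).
Doing the same to "vhldvmarofem": "vmarofemld".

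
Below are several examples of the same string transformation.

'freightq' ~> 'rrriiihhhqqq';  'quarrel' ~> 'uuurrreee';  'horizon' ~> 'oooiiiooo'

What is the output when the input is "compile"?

What's happening: keep every other character starting from the second (positions 2nd, 4th, 6th, ...), then repeat every character 3 times.
For "compile", step one produces "opl"; step two turns that into "oooppplll".

oooppplll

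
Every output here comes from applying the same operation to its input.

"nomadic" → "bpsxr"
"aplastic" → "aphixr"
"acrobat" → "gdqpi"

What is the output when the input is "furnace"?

The pattern: delete the first 2 characters, then shift every letter 11 places backward in the alphabet (wrapping around).
Doing the same to "furnace": "gcprt".

gcprt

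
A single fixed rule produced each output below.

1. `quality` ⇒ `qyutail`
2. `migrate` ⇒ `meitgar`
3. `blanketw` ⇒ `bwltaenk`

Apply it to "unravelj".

ujnlreav

The transformation: take characters alternately from the front and the back (1st, last, 2nd, 2nd-last, ...).
For "unravelj" the result is "ujnlreav".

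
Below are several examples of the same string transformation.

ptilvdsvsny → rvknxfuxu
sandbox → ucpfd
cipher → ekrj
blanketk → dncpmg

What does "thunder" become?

vjwpf

In each case the input is transformed by: shift every letter 2 places forward in the alphabet (wrapping around), then delete the last 2 characters.
On "thunder": the first step gives "vjwpfgt", and the second then gives "vjwpf".
(Check on "ptilvdsvsny": → "rvknxfuxupa" → "rvknxfuxu" ✓)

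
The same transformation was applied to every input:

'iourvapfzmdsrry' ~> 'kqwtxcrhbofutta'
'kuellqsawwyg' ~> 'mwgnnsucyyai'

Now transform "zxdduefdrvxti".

bzffwghftxzvk

Looking at the pairs, the operation is to shift every letter 2 places forward in the alphabet (wrapping around).
So "zxdduefdrvxti" becomes "bzffwghftxzvk".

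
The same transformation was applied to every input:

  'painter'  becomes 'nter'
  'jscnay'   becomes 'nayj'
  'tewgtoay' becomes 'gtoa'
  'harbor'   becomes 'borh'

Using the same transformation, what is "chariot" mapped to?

Looking at the pairs, the operation is to move the first 3 characters to the end (rotate left by 3), then keep only the first 4 characters.
Starting from "chariot": after the first operation, "riotcha"; after the second, "riot".

riot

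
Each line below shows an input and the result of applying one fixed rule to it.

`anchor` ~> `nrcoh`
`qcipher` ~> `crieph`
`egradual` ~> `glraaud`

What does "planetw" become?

lwatne

The transformation: delete the first character, then take characters alternately from the front and the back (1st, last, 2nd, 2nd-last, ...).
"planetw" → "lanetw" → "lwatne".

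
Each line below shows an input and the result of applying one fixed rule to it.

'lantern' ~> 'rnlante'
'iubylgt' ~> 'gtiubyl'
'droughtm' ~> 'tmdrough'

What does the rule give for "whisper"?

erwhisp

The rule is to move the last 2 characters to the front (rotate right by 2).
So "whisper" becomes "erwhisp".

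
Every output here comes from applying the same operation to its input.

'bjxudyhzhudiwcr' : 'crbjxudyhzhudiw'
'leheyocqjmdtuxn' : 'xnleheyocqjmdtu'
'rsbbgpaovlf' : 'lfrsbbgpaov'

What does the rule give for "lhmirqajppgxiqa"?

qalhmirqajppgxi

The transformation: move the last 2 characters to the front (rotate right by 2).
On "lhmirqajppgxiqa" that produces "qalhmirqajppgxi".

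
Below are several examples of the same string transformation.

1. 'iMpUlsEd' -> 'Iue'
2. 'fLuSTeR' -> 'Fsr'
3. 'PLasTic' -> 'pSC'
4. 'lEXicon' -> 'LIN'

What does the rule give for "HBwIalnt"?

hiN

The pattern: flip the case of every letter, then keep one character in every 3, starting at position 1 (positions 1st, 4th, 7th, ...).
Working it through for "HBwIalnt": intermediate "hbWiALNT", final "hiN".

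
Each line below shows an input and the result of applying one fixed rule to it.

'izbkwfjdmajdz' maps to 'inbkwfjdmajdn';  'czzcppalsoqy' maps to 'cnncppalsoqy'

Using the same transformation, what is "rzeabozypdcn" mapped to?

Looking at the pairs, the operation is to replace every "z" with "n".
Applying that to "rzeabozypdcn" gives "rneabonypdcn".

rneabonypdcn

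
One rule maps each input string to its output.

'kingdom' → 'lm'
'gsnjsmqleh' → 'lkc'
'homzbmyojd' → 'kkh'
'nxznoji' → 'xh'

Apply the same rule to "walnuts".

In each case the input is transformed by: shift every letter 2 places backward in the alphabet (wrapping around), then keep one character in every 3, starting at position 3 (positions 3rd, 6th, 9th, ...).
For "walnuts", step one produces "uyjlsrq"; step two turns that into "jr".

jr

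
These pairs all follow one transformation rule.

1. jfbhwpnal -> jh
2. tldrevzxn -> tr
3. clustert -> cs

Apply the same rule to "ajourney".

Each output is the input with this applied: keep one character in every 3, starting at position 1 (positions 1st, 4th, 7th, ...), then delete the last character.
Starting from "ajourney": after the first operation, "aue"; after the second, "au".

au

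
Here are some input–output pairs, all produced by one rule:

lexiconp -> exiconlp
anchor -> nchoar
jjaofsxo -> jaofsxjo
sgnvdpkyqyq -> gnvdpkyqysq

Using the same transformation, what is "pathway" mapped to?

The pattern: swap the first and last characters, then move the first character to the end.
On "pathway" that produces "athwapy".

athwapy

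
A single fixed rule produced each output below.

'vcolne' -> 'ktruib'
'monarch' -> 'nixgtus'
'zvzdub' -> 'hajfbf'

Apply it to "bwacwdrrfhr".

What's happening: reverse the string, then shift every letter 6 places forward in the alphabet (wrapping around).
"bwacwdrrfhr" → "rhfrrdwcawb" → "xnlxxjcigch".

xnlxxjcigch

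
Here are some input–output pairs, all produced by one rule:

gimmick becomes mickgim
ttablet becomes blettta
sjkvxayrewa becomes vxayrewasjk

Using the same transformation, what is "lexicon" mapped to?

The rule is to move the first 3 characters to the end (rotate left by 3).
On "lexicon" that produces "iconlex".

iconlex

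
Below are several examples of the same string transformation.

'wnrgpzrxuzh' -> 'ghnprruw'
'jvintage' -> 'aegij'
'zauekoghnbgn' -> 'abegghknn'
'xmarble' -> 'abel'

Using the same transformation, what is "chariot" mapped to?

Rule — sort the characters into alphabetical order, then delete the last 3 characters.
"chariot" → "achiort" → "achi".

achi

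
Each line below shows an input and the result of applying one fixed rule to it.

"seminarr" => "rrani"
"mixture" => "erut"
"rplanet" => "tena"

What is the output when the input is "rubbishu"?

uhsib

In each case the input is transformed by: delete the first 3 characters, then reverse the string.
For "rubbishu", step one produces "bishu"; step two turns that into "uhsib".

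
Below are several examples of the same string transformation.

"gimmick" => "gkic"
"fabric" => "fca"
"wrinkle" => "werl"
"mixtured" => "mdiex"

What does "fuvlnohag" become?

fguavh

The pattern: take characters alternately from the front and the back (1st, last, 2nd, 2nd-last, ...), then delete the last 3 characters.
Starting from "fuvlnohag": after the first operation, "fguavhlon"; after the second, "fguavh".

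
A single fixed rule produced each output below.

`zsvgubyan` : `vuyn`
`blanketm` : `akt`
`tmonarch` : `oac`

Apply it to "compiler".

In each case the input is transformed by: keep every other character starting from the first (positions 1st, 3rd, 5th, ...), then delete the first character.
"compiler" → "cmie" → "mie".

mie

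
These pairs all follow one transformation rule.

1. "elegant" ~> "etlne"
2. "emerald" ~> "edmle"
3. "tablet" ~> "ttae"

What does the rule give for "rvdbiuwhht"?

Rule — take characters alternately from the front and the back (1st, last, 2nd, 2nd-last, ...), then delete the last 2 characters.
"rvdbiuwhht" → "rtvhdhbwiu" → "rtvhdhbw".
(Check on "tablet": → "ttaebl" → "ttae" ✓)

rtvhdhbw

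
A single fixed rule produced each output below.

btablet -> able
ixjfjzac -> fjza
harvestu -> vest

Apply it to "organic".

gani

The pattern: move the last character to the front, then keep only the last 4 characters.
So "organic" becomes "gani".
(Check on "ixjfjzac": → "cixjfjza" → "fjza" ✓)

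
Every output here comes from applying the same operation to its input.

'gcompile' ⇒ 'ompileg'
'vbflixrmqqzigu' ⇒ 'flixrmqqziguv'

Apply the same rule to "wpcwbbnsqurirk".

Looking at the pairs, the operation is to move the first character to the end, then delete the first character.
On "wpcwbbnsqurirk": the first step gives "pcwbbnsqurirkw", and the second then gives "cwbbnsqurirkw".

cwbbnsqurirkw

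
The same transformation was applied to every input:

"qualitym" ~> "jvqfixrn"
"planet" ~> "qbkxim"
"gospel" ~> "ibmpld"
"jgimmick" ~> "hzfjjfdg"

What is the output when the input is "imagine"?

bkfdxjf

Rule — shift every letter 3 places backward in the alphabet (wrapping around), then reverse the string.
On "imagine": the first step gives "fjxdfkb", and the second then gives "bkfdxjf".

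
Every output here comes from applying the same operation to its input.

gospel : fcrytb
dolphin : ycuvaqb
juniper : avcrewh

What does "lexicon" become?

kvpbayr

Each output is the input with this applied: shift every letter 13 places forward in the alphabet (wrapping around) — i.e. ROT13, then move the first 2 characters to the end (rotate left by 2).
"lexicon" → "kvpbayr".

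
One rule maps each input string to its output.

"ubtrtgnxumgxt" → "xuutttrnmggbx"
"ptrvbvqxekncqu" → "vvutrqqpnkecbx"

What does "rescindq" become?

What's happening: sort the characters into reverse alphabetical order, then move the first character to the end.
On "rescindq": the first step gives "srqniedc", and the second then gives "rqniedcs".

rqniedcs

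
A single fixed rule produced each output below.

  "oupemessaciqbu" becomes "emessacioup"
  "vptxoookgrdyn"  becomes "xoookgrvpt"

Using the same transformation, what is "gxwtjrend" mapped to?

The pattern: delete the last 3 characters, then move the first 3 characters to the end (rotate left by 3).
For "gxwtjrend" the result is "tjrgxw".

tjrgxw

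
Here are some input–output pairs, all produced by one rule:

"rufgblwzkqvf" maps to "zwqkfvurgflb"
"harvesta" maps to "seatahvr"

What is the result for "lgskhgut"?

The transformation: swap each adjacent pair of characters (1↔2, 3↔4, ...), then swap the front and back halves of the string.
On "lgskhgut": the first step gives "glksghtu", and the second then gives "ghtuglks".
(Check on "rufgblwzkqvf": → "urgflbzwqkfv" → "zwqkfvurgflb" ✓)

ghtuglks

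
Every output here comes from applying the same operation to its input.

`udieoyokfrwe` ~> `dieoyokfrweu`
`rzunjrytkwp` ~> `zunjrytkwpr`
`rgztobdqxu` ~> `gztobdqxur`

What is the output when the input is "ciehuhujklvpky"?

Looking at the pairs, the operation is to move the first character to the end.
For "ciehuhujklvpky" the result is "iehuhujklvpkyc".

iehuhujklvpkyc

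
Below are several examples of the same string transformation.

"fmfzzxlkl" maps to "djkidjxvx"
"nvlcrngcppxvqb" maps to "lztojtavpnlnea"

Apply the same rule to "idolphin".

The rule is to shift every letter 2 places backward in the alphabet (wrapping around), then take characters alternately from the front and the back (1st, last, 2nd, 2nd-last, ...).
On "idolphin": the first step gives "gbmjnfgl", and the second then gives "glbgmfjn".

glbgmfjn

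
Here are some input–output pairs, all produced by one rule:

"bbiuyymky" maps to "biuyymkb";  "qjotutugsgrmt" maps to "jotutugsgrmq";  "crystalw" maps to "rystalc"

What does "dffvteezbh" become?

The rule is to delete the last character, then move the first character to the end.
Doing the same to "dffvteezbh": "ffvteezbd".
(Check on "bbiuyymky": → "bbiuyymk" → "biuyymkb" ✓)

ffvteezbd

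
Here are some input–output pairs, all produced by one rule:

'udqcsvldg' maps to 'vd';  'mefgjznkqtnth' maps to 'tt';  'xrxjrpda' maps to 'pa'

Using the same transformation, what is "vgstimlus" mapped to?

mu

What's happening: keep every other character starting from the second (positions 2nd, 4th, 6th, ...), then keep only the last 2 characters.
On "vgstimlus": the first step gives "gtmu", and the second then gives "mu".
(Check on "xrxjrpda": → "rjpa" → "pa" ✓)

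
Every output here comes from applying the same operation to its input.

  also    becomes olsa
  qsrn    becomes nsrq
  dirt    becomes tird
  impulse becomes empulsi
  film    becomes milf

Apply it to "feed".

deef

In each case the input is transformed by: swap the first and last characters.
"feed" → "deef".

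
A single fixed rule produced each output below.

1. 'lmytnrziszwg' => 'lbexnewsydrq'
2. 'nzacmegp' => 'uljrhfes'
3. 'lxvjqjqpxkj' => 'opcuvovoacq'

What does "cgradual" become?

In each case the input is transformed by: shift every letter 5 places forward in the alphabet (wrapping around), then reverse the string.
Applying both steps to "cgradual": "hlwfizfq", then "qfzifwlh".

qfzifwlh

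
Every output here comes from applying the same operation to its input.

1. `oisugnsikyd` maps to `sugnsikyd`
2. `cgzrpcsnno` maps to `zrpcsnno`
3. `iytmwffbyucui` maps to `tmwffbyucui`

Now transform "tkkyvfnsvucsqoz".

What's happening: delete the first 2 characters.
Doing the same to "tkkyvfnsvucsqoz": "kyvfnsvucsqoz".

kyvfnsvucsqoz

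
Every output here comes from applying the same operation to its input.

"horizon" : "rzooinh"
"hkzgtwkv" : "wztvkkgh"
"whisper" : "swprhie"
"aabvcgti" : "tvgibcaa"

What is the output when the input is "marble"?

Rule — sort the characters into reverse alphabetical order, then swap each adjacent pair of characters (1↔2, 3↔4, ...).
On "marble": the first step gives "rmleba", and the second then gives "mrelab".

mrelab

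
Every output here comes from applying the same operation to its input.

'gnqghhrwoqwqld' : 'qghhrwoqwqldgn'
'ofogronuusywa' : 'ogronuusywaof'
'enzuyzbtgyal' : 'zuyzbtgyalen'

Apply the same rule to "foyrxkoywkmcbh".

The rule is to move the first 2 characters to the end (rotate left by 2).
"foyrxkoywkmcbh" → "yrxkoywkmcbhfo".

yrxkoywkmcbhfo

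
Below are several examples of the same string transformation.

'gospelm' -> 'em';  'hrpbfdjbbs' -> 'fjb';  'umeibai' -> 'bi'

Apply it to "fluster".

In each case the input is transformed by: keep every other character starting from the first (positions 1st, 3rd, 5th, ...), then delete the first 2 characters.
Starting from "fluster": after the first operation, "futr"; after the second, "tr".

tr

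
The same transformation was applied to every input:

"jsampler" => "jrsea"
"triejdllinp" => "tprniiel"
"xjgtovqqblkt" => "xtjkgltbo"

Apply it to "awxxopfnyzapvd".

What's happening: take characters alternately from the front and the back (1st, last, 2nd, 2nd-last, ...), then delete the last 3 characters.
Starting from "awxxopfnyzapvd": after the first operation, "adwvxpxaozpyfn"; after the second, "adwvxpxaozp".

adwvxpxaozp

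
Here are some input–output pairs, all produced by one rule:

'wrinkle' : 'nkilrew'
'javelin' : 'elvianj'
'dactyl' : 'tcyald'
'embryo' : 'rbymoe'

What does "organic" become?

angirco

Rule — take characters alternately from the front and the back (1st, last, 2nd, 2nd-last, ...), then reverse the string.
Working it through for "organic": intermediate "ocrigna", final "angirco".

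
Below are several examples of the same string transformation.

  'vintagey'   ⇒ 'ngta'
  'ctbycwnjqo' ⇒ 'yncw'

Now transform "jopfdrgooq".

fgdr

What's happening: take characters alternately from the front and the back (1st, last, 2nd, 2nd-last, ...), then keep only the last 4 characters.
"jopfdrgooq" → "fgdr".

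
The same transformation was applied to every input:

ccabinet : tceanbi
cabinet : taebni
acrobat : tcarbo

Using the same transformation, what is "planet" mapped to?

In each case the input is transformed by: take characters alternately from the front and the back (1st, last, 2nd, 2nd-last, ...), then delete the first character.
For "planet", step one produces "ptlean"; step two turns that into "tlean".
(Check on "ccabinet": → "ctceanbi" → "tceanbi" ✓)

tlean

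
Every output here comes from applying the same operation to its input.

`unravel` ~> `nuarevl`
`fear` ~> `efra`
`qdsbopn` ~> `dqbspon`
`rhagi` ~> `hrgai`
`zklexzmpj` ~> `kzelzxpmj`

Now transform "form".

Looking at the pairs, the operation is to swap each adjacent pair of characters (1↔2, 3↔4, ...).
On "form" that produces "ofmr".

ofmr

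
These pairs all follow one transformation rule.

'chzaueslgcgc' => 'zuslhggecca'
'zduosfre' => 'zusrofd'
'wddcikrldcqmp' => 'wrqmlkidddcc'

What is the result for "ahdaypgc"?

The transformation: delete the last character, then sort the characters into reverse alphabetical order.
Working it through for "ahdaypgc": intermediate "ahdaypg", final "yphgdaa".

yphgdaa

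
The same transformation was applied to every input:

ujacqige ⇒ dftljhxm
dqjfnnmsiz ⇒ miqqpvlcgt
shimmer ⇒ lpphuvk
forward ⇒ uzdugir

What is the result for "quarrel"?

The pattern: move the first 2 characters to the end (rotate left by 2), then shift every letter 3 places forward in the alphabet (wrapping around).
Working it through for "quarrel": intermediate "arrelqu", final "duuhotx".

duuhotx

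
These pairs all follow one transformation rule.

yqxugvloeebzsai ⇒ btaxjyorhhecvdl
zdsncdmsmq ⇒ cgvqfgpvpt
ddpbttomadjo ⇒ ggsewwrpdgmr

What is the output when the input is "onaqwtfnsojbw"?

rqdtzwiqvrmez

What's happening: shift every letter 3 places forward in the alphabet (wrapping around).
On "onaqwtfnsojbw" that produces "rqdtzwiqvrmez".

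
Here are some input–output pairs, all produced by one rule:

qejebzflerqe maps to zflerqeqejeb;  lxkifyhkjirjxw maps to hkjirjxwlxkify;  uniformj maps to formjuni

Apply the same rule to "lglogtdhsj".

The transformation: move the last character to the front, then swap the front and back halves of the string.
Working it through for "lglogtdhsj": intermediate "jlglogtdhs", final "gtdhsjlglo".

gtdhsjlglo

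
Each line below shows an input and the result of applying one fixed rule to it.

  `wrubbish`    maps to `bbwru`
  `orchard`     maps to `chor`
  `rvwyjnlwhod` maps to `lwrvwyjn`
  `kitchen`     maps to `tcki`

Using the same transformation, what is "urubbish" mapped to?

bburu

Rule — delete the last 3 characters, then move the last 2 characters to the front (rotate right by 2).
For "urubbish" the result is "bburu".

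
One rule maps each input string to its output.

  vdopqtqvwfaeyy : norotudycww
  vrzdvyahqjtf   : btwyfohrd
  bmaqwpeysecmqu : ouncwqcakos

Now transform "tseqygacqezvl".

What's happening: shift every letter 2 places backward in the alphabet (wrapping around), then delete the first 3 characters.
Applying both steps to "tseqygacqezvl": "rqcoweyaocxtj", then "oweyaocxtj".

oweyaocxtj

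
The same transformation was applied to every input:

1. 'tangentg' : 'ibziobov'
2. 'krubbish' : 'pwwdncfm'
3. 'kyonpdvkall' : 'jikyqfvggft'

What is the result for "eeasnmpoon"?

Rule — shift every letter 5 places backward in the alphabet (wrapping around), then move the first 2 characters to the end (rotate left by 2).
Working it through for "eeasnmpoon": intermediate "zzvnihkjji", final "vnihkjjizz".

vnihkjjizz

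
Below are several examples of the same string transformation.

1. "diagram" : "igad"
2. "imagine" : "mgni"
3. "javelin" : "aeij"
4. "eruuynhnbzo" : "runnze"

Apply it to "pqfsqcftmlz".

qsctlp

Looking at the pairs, the operation is to move the first character to the end, then keep every other character starting from the first (positions 1st, 3rd, 5th, ...).
For "pqfsqcftmlz", step one produces "qfsqcftmlzp"; step two turns that into "qsctlp".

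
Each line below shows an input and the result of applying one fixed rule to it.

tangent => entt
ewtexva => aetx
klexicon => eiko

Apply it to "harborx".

horx

The rule is to keep every other character starting from the first (positions 1st, 3rd, 5th, ...), then sort the characters into alphabetical order.
Applying that to "harborx" gives "horx".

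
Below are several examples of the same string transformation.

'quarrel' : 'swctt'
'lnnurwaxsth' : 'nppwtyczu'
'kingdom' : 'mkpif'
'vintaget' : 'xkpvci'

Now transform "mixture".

okzvw

Looking at the pairs, the operation is to delete the last 2 characters, then shift every letter 2 places forward in the alphabet (wrapping around).
For "mixture" the result is "okzvw".
(Check on "vintaget": → "vintag" → "xkpvci" ✓)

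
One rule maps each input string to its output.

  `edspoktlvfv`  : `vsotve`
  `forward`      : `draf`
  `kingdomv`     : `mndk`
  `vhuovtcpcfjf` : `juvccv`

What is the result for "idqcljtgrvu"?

uqltri

Rule — keep every other character starting from the first (positions 1st, 3rd, 5th, ...), then swap the first and last characters.
"idqcljtgrvu" → "iqltru" → "uqltri".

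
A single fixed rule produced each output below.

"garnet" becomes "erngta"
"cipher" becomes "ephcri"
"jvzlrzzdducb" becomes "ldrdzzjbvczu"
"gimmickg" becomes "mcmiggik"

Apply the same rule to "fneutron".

In each case the input is transformed by: take characters alternately from the front and the back (1st, last, 2nd, 2nd-last, ...), then swap the front and back halves of the string.
Applying both steps to "fneutron": "fnnoerut", then "erutfnno".

erutfnno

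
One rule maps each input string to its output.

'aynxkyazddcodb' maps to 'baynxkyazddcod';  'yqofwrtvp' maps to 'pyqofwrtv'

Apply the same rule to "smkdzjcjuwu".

usmkdzjcjuw

The pattern: move the last character to the front.
For "smkdzjcjuwu" the result is "usmkdzjcjuw".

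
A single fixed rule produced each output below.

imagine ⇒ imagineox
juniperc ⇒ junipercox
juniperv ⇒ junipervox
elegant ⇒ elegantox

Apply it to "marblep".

marblepox

The rule is to append "ox".
Doing the same to "marblep": "marblepox".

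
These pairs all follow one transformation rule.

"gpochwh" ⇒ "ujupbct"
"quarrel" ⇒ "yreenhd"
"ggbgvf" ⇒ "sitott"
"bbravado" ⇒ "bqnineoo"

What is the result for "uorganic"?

The rule is to shift every letter 13 places forward in the alphabet (wrapping around) — i.e. ROT13, then reverse the string.
On "uorganic" that produces "pvantebh".

pvantebh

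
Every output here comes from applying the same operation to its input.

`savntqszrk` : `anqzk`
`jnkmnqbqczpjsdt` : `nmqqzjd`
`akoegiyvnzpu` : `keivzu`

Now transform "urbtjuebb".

rtub

In each case the input is transformed by: keep every other character starting from the second (positions 2nd, 4th, 6th, ...).
On "urbtjuebb" that produces "rtub".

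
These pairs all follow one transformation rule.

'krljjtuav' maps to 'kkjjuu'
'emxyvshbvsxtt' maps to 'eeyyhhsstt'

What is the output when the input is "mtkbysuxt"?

mmbbuu

Rule — keep one character in every 3, starting at position 1 (positions 1st, 4th, 7th, ...), then double every character.
Starting from "mtkbysuxt": after the first operation, "mbu"; after the second, "mmbbuu".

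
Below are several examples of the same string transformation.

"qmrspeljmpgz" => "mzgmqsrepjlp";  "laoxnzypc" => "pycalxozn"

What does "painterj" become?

tjrapnie

Looking at the pairs, the operation is to swap each adjacent pair of characters (1↔2, 3↔4, ...), then move the last 3 characters to the front (rotate right by 3).
Starting from "painterj": after the first operation, "apnietjr"; after the second, "tjrapnie".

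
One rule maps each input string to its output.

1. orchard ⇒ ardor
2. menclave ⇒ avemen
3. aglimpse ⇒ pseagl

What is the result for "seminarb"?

What's happening: move the last 3 characters to the front (rotate right by 3), then delete the last 2 characters.
"seminarb" → "arbsemin" → "arbsem".

arbsem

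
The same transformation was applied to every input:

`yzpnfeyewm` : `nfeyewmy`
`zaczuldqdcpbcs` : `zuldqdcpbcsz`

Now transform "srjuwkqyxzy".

uwkqyxzys

The rule is to move the first 3 characters to the end (rotate left by 3), then delete the last 2 characters.
On "srjuwkqyxzy" that produces "uwkqyxzys".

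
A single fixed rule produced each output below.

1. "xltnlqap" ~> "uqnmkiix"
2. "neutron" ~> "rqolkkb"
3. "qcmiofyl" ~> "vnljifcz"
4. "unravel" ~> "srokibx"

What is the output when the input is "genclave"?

skidbbzx

In each case the input is transformed by: sort the characters into reverse alphabetical order, then shift every letter 3 places backward in the alphabet (wrapping around).
"genclave" → "skidbbzx".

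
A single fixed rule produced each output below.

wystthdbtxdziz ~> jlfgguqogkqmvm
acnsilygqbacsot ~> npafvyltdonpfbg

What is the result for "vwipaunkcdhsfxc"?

Looking at the pairs, the operation is to shift every letter 13 places forward in the alphabet (wrapping around) — i.e. ROT13.
"vwipaunkcdhsfxc" → "ijvcnhaxpqufskp".

ijvcnhaxpqufskp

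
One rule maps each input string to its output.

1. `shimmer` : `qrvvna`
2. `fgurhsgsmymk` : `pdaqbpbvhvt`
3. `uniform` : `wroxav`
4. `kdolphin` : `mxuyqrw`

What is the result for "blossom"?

uxbbxv

The pattern: shift every letter 9 places forward in the alphabet (wrapping around), then delete the first character.
Starting from "blossom": after the first operation, "kuxbbxv"; after the second, "uxbbxv".
(Check on "kdolphin": → "tmxuyqrw" → "mxuyqrw" ✓)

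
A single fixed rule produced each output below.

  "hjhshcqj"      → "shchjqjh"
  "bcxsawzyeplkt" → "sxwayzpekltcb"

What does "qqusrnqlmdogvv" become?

What's happening: swap each adjacent pair of characters (1↔2, 3↔4, ...), then move the first 2 characters to the end (rotate left by 2).
For "qqusrnqlmdogvv" the result is "sunrlqdmgovvqq".

sunrlqdmgovvqq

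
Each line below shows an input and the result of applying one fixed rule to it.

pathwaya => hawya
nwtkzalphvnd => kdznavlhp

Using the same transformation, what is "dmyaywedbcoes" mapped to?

asyewoecdb

The rule is to delete the first 3 characters, then take characters alternately from the front and the back (1st, last, 2nd, 2nd-last, ...).
For "dmyaywedbcoes", step one produces "aywedbcoes"; step two turns that into "asyewoecdb".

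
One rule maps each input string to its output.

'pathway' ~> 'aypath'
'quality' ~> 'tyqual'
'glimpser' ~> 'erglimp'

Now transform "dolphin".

indolp

Rule — move the last 3 characters to the front (rotate right by 3), then delete the first character.
For "dolphin" the result is "indolp".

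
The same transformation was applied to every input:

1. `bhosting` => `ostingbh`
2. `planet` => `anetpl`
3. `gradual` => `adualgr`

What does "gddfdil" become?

dfdilgd

The transformation: move the first 2 characters to the end (rotate left by 2).
So "gddfdil" becomes "dfdilgd".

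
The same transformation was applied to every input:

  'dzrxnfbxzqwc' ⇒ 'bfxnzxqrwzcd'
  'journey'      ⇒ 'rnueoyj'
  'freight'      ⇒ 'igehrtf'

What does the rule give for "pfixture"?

Rule — take characters alternately from the front and the back (1st, last, 2nd, 2nd-last, ...), then reverse the string.
"pfixture" → "pefriuxt" → "txuirfep".

txuirfep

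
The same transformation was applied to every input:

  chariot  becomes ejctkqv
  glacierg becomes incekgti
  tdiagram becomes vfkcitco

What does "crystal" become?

etauvcn

Rule — shift every letter 2 places forward in the alphabet (wrapping around).
Doing the same to "crystal": "etauvcn".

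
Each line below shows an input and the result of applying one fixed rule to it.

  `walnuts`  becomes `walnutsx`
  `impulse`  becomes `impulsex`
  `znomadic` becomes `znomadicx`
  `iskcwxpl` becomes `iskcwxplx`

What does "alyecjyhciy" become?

alyecjyhciyx

The transformation: append "x".
"alyecjyhciy" → "alyecjyhciyx".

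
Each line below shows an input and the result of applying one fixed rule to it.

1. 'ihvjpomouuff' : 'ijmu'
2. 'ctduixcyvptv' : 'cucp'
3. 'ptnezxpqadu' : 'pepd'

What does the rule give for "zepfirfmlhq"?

zffh

Looking at the pairs, the operation is to keep one character in every 3, starting at position 1 (positions 1st, 4th, 7th, ...).
So "zepfirfmlhq" becomes "zffh".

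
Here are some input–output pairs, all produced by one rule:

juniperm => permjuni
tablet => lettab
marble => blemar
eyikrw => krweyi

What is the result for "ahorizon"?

Each output is the input with this applied: swap the front and back halves of the string.
For "ahorizon" the result is "izonahor".

izonahor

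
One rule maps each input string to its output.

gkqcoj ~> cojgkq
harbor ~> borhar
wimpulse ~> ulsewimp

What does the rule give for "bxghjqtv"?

Rule — swap the front and back halves of the string.
"bxghjqtv" → "jqtvbxgh".

jqtvbxgh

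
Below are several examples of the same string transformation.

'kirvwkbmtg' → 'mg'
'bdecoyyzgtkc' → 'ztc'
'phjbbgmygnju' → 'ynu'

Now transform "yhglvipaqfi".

af

The transformation: keep every other character starting from the second (positions 2nd, 4th, 6th, ...), then delete the first 3 characters.
Applying both steps to "yhglvipaqfi": "hliaf", then "af".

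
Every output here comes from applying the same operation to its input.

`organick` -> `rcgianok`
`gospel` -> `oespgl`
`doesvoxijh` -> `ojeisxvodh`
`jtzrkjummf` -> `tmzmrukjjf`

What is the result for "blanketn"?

ltaenkbn

The transformation: take characters alternately from the front and the back (1st, last, 2nd, 2nd-last, ...), then move the first 2 characters to the end (rotate left by 2).
Starting from "blanketn": after the first operation, "bnltaenk"; after the second, "ltaenkbn".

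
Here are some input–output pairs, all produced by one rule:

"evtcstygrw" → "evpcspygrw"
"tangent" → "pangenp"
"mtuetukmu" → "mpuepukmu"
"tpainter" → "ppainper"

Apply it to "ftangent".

The transformation: replace every "t" with "p".
On "ftangent" that produces "fpangenp".

fpangenp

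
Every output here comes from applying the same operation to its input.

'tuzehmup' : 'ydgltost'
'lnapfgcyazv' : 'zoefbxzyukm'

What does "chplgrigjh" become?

okfqhfigbg

Rule — shift every letter 1 place backward in the alphabet (wrapping around), then move the first 2 characters to the end (rotate left by 2).
"chplgrigjh" → "bgokfqhfig" → "okfqhfigbg".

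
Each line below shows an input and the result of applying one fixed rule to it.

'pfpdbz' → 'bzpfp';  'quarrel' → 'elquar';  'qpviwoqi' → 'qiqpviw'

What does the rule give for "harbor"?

Each output is the input with this applied: move the last 3 characters to the front (rotate right by 3), then delete the first character.
On "harbor": the first step gives "borhar", and the second then gives "orhar".

orhar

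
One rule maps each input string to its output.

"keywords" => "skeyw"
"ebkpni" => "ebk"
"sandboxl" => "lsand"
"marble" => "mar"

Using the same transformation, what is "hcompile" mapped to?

ehcom

The rule is to swap the front and back halves of the string, then delete the first 3 characters.
"hcompile" → "pilehcom" → "ehcom".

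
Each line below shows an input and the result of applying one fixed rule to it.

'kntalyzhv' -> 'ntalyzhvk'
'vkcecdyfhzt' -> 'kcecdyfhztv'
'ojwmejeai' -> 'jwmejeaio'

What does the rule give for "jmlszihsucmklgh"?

mlszihsucmklghj

What's happening: move the first character to the end.
For "jmlszihsucmklgh" the result is "mlszihsucmklghj".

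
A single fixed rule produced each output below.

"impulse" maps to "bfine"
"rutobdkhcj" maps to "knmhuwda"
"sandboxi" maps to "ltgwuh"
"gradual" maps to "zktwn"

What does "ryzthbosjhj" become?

krsmauhlc

The transformation: shift every letter 7 places backward in the alphabet (wrapping around), then delete the last 2 characters.
On "ryzthbosjhj": the first step gives "krsmauhlcac", and the second then gives "krsmauhlc".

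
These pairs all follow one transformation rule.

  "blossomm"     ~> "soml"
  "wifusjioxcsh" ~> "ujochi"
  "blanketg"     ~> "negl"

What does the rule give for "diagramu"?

Each output is the input with this applied: keep every other character starting from the second (positions 2nd, 4th, 6th, ...), then move the first character to the end.
Applying both steps to "diagramu": "igau", then "gaui".

gaui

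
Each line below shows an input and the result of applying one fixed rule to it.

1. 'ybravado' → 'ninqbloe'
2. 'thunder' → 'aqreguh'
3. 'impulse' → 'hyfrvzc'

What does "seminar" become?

vanefrz

Rule — shift every letter 13 places forward in the alphabet (wrapping around) — i.e. ROT13, then move the first 3 characters to the end (rotate left by 3).
Working it through for "seminar": intermediate "frzvane", final "vanefrz".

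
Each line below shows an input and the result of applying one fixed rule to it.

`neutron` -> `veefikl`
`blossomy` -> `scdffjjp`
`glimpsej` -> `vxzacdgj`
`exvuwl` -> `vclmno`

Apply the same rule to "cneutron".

tveefikl

The rule is to sort the characters into alphabetical order, then shift every letter 9 places backward in the alphabet (wrapping around).
Working it through for "cneutron": intermediate "cennortu", final "tveefikl".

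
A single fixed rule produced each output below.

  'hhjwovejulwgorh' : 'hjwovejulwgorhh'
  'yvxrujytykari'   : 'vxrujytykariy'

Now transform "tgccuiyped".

gccuiypedt

Rule — move the first character to the end.
On "tgccuiyped" that produces "gccuiypedt".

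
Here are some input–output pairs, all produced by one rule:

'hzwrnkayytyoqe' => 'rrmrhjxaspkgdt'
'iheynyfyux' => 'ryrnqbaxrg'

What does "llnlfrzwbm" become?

The rule is to swap the front and back halves of the string, then shift every letter 7 places backward in the alphabet (wrapping around).
On "llnlfrzwbm": the first step gives "rzwbmllnlf", and the second then gives "kspufeegey".

kspufeegey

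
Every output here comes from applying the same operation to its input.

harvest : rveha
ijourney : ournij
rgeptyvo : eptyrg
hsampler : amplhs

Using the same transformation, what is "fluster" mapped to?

Each output is the input with this applied: delete the last 2 characters, then move the first 2 characters to the end (rotate left by 2).
Starting from "fluster": after the first operation, "flust"; after the second, "ustfl".

ustfl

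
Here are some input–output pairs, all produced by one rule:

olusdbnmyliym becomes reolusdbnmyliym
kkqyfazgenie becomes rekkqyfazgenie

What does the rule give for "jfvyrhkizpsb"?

The rule is to prepend "re".
Applying that to "jfvyrhkizpsb" gives "rejfvyrhkizpsb".

rejfvyrhkizpsb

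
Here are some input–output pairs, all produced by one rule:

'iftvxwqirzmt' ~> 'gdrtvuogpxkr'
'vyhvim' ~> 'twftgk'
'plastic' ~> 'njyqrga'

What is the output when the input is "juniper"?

hslgncp

What's happening: shift every letter 2 places backward in the alphabet (wrapping around).
"juniper" → "hslgncp".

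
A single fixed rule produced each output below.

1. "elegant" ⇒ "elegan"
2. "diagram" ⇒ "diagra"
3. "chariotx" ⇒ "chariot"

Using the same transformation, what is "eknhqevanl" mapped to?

eknhqevan

In each case the input is transformed by: delete the last character.
For "eknhqevanl" the result is "eknhqevan".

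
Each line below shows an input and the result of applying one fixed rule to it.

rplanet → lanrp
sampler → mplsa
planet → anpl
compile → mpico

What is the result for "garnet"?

rnga

The pattern: delete the last 2 characters, then move the first 2 characters to the end (rotate left by 2).
"garnet" → "garn" → "rnga".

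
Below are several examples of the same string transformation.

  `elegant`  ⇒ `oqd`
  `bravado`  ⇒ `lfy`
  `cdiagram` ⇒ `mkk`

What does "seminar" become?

Looking at the pairs, the operation is to shift every letter 10 places forward in the alphabet (wrapping around), then keep one character in every 3, starting at position 1 (positions 1st, 4th, 7th, ...).
For "seminar", step one produces "cowsxkb"; step two turns that into "csb".

csb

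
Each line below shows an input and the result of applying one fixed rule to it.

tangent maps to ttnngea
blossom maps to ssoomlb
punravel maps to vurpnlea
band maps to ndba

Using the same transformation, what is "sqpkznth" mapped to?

What's happening: sort the characters into reverse alphabetical order.
"sqpkznth" → "ztsqpnkh".

ztsqpnkh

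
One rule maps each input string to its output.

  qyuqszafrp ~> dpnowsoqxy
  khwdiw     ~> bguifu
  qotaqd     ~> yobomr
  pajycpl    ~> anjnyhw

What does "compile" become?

Each output is the input with this applied: move the last 3 characters to the front (rotate right by 3), then shift every letter 2 places backward in the alphabet (wrapping around).
Applying both steps to "compile": "ilecomp", then "gjcamkn".

gjcamkn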